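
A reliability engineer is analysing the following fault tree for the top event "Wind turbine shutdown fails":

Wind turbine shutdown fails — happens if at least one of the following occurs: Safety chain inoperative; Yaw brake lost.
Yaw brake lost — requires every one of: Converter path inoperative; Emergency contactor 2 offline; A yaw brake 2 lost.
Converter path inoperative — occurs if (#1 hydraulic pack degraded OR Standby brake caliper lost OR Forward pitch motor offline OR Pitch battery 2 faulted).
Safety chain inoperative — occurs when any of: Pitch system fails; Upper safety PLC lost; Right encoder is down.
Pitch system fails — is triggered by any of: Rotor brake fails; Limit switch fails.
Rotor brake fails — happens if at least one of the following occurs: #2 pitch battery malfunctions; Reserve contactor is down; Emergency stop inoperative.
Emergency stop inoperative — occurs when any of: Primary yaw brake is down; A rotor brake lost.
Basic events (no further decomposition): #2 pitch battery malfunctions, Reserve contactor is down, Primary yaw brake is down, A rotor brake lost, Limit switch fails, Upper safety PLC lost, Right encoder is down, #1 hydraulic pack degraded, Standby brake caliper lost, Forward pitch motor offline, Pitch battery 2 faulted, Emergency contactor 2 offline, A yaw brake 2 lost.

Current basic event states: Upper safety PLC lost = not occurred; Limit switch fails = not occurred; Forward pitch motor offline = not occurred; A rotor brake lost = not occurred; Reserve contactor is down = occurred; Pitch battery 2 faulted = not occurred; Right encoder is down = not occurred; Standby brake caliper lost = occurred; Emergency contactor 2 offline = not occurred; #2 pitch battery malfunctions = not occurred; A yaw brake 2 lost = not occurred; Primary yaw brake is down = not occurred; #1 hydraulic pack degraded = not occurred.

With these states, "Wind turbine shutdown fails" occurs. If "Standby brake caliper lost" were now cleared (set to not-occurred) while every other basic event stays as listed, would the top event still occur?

Counterfactual: set "Standby brake caliper lost" to not occurred.
Emergency stop inoperative [OR]: Primary yaw brake is down=not, A rotor brake lost=not → no input occurs → does not occur.
Rotor brake fails [OR]: #2 pitch battery malfunctions=not, Reserve contactor is down=occurs, Emergency stop inoperative=not → at least one input occurs → occurs.
Pitch system fails [OR]: Rotor brake fails=occurs, Limit switch fails=not → at least one input occurs → occurs.
Safety chain inoperative [OR]: Pitch system fails=occurs, Upper safety PLC lost=not, Right encoder is down=not → at least one input occurs → occurs.
Converter path inoperative [OR]: #1 hydraulic pack degraded=not, Standby brake caliper lost=not, Forward pitch motor offline=not, Pitch battery 2 faulted=not → no input occurs → does not occur.
Yaw brake lost [AND]: Converter path inoperative=not, Emergency contactor 2 offline=not, A yaw brake 2 lost=not → not all inputs occur → does not occur.
Wind turbine shutdown fails [OR]: Safety chain inoperative=occurs, Yaw brake lost=not → at least one input occurs → occurs.

Yes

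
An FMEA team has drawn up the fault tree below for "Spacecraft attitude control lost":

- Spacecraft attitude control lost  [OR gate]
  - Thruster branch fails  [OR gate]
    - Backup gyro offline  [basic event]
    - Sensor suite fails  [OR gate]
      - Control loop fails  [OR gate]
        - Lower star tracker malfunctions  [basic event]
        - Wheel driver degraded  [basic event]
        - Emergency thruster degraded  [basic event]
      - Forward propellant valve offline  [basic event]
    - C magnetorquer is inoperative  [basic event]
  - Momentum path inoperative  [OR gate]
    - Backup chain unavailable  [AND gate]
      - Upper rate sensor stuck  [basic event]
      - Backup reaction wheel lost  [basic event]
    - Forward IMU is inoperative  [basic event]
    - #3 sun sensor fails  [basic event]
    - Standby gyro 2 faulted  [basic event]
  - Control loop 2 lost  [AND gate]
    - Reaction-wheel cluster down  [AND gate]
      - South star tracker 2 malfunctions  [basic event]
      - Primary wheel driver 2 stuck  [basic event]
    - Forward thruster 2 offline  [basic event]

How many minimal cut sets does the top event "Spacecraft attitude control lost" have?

Control loop fails [OR]: union of children's cut sets → 3 cut set(s).
Sensor suite fails [OR]: union of children's cut sets → 4 cut set(s).
Thruster branch fails [OR]: union of children's cut sets → 6 cut set(s).
Backup chain unavailable [AND]: one cut set from each child combined → 1 × 1 = 1 cut set(s).
Momentum path inoperative [OR]: union of children's cut sets → 4 cut set(s).
Reaction-wheel cluster down [AND]: one cut set from each child combined → 1 × 1 = 1 cut set(s).
Control loop 2 lost [AND]: one cut set from each child combined → 1 × 1 = 1 cut set(s).
Spacecraft attitude control lost [OR]: union of children's cut sets → 11 cut set(s).

11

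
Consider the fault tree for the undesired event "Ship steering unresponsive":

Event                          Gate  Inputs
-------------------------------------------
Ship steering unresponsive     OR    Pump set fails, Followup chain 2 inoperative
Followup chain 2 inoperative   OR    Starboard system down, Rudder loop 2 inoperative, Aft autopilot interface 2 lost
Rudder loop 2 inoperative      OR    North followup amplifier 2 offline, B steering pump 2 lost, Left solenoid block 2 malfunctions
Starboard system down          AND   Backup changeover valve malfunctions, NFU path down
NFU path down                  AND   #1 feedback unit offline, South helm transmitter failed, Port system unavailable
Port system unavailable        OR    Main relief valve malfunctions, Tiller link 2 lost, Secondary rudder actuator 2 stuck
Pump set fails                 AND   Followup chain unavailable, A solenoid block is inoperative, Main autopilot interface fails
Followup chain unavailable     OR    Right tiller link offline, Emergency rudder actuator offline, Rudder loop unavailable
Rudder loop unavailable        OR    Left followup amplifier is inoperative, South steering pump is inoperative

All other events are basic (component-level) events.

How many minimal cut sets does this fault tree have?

11

Rudder loop unavailable [OR]: union of children's cut sets → 2 cut set(s).
Followup chain unavailable [OR]: union of children's cut sets → 4 cut set(s).
Pump set fails [AND]: one cut set from each child combined → 4 × 1 × 1 = 4 cut set(s).
Port system unavailable [OR]: union of children's cut sets → 3 cut set(s).
NFU path down [AND]: one cut set from each child combined → 1 × 1 × 3 = 3 cut set(s).
Starboard system down [AND]: one cut set from each child combined → 1 × 3 = 3 cut set(s).
Rudder loop 2 inoperative [OR]: union of children's cut sets → 3 cut set(s).
Followup chain 2 inoperative [OR]: union of children's cut sets → 7 cut set(s).
Ship steering unresponsive [OR]: union of children's cut sets → 11 cut set(s).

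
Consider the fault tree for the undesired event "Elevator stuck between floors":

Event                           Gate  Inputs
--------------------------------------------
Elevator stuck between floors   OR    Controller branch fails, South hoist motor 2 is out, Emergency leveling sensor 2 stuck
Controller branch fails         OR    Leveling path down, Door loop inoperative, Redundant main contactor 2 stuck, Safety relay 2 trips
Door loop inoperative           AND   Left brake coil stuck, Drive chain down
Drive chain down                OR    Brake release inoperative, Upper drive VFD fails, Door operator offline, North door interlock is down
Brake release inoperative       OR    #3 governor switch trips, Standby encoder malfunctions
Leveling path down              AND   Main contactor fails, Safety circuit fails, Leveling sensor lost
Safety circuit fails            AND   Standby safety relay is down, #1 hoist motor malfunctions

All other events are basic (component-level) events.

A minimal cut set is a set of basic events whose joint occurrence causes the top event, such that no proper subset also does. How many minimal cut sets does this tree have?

10

Safety circuit fails [AND]: one cut set from each child combined → 1 × 1 = 1 cut set(s).
Leveling path down [AND]: one cut set from each child combined → 1 × 1 × 1 = 1 cut set(s).
Brake release inoperative [OR]: union of children's cut sets → 2 cut set(s).
Drive chain down [OR]: union of children's cut sets → 5 cut set(s).
Door loop inoperative [AND]: one cut set from each child combined → 1 × 5 = 5 cut set(s).
Controller branch fails [OR]: union of children's cut sets → 8 cut set(s).
Elevator stuck between floors [OR]: union of children's cut sets → 10 cut set(s).
Minimal cut sets: {#1 hoist motor malfunctions, Leveling sensor lost, Main contactor fails, Standby safety relay is down}; {#3 governor switch trips, Left brake coil stuck}; {Left brake coil stuck, Standby encoder malfunctions}; {Left brake coil stuck, Upper drive VFD fails}; {Door operator offline, Left brake coil stuck}; {Left brake coil stuck, North door interlock is down}; {Redundant main contactor 2 stuck}; {Safety relay 2 trips}; {South hoist motor 2 is out}; {Emergency leveling sensor 2 stuck}.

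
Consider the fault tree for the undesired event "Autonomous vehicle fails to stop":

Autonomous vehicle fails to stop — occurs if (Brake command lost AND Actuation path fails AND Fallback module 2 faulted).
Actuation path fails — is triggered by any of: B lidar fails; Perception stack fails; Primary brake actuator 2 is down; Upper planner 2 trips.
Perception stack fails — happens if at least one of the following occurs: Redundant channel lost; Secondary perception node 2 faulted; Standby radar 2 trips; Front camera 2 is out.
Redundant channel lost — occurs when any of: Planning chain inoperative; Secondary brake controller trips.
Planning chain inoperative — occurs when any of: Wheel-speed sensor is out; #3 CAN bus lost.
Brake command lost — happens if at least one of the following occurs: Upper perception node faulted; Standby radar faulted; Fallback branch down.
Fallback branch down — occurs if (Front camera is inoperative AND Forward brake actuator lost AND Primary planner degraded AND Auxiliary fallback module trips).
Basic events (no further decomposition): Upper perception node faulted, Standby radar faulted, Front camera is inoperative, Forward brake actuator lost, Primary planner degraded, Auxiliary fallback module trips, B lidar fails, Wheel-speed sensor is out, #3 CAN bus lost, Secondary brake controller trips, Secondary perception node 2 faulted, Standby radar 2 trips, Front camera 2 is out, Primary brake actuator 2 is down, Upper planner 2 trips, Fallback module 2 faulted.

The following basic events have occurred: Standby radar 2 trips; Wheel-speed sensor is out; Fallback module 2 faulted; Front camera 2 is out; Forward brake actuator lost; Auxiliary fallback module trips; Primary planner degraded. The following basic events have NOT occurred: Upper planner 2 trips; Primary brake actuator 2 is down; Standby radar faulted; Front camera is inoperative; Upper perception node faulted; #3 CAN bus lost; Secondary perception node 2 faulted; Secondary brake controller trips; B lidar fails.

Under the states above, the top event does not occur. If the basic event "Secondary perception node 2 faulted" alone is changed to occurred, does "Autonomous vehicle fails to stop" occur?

No

Counterfactual: set "Secondary perception node 2 faulted" to occurred.
Fallback branch down [AND]: Front camera is inoperative=not, Forward brake actuator lost=occurs, Primary planner degraded=occurs, Auxiliary fallback module trips=occurs → not all inputs occur → does not occur.
Brake command lost [OR]: Upper perception node faulted=not, Standby radar faulted=not, Fallback branch down=not → no input occurs → does not occur.
Planning chain inoperative [OR]: Wheel-speed sensor is out=occurs, #3 CAN bus lost=not → at least one input occurs → occurs.
Redundant channel lost [OR]: Planning chain inoperative=occurs, Secondary brake controller trips=not → at least one input occurs → occurs.
Perception stack fails [OR]: Redundant channel lost=occurs, Secondary perception node 2 faulted=occurs, Standby radar 2 trips=occurs, Front camera 2 is out=occurs → at least one input occurs → occurs.
Actuation path fails [OR]: B lidar fails=not, Perception stack fails=occurs, Primary brake actuator 2 is down=not, Upper planner 2 trips=not → at least one input occurs → occurs.
Autonomous vehicle fails to stop [AND]: Brake command lost=not, Actuation path fails=occurs, Fallback module 2 faulted=occurs → not all inputs occur → does not occur.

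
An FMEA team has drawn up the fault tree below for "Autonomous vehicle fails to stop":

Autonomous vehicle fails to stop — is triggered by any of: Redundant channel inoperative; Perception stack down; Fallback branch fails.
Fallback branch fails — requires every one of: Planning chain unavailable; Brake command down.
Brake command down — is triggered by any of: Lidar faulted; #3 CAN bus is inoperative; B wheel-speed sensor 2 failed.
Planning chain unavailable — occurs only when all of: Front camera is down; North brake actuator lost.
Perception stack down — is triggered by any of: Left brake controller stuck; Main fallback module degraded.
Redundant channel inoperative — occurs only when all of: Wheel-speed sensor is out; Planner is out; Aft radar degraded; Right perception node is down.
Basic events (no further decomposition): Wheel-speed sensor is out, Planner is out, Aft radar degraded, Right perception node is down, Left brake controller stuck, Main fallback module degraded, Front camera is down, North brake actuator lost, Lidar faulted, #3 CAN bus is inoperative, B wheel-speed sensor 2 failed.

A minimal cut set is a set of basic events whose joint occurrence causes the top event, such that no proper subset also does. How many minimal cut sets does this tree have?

Redundant channel inoperative [AND]: one cut set from each child combined → 1 × 1 × 1 × 1 = 1 cut set(s).
Perception stack down [OR]: union of children's cut sets → 2 cut set(s).
Planning chain unavailable [AND]: one cut set from each child combined → 1 × 1 = 1 cut set(s).
Brake command down [OR]: union of children's cut sets → 3 cut set(s).
Fallback branch fails [AND]: one cut set from each child combined → 1 × 3 = 3 cut set(s).
Autonomous vehicle fails to stop [OR]: union of children's cut sets → 6 cut set(s).
Minimal cut sets: {Aft radar degraded, Planner is out, Right perception node is down, Wheel-speed sensor is out}; {Left brake controller stuck}; {Main fallback module degraded}; {Front camera is down, Lidar faulted, North brake actuator lost}; {#3 CAN bus is inoperative, Front camera is down, North brake actuator lost}; {B wheel-speed sensor 2 failed, Front camera is down, North brake actuator lost}.

6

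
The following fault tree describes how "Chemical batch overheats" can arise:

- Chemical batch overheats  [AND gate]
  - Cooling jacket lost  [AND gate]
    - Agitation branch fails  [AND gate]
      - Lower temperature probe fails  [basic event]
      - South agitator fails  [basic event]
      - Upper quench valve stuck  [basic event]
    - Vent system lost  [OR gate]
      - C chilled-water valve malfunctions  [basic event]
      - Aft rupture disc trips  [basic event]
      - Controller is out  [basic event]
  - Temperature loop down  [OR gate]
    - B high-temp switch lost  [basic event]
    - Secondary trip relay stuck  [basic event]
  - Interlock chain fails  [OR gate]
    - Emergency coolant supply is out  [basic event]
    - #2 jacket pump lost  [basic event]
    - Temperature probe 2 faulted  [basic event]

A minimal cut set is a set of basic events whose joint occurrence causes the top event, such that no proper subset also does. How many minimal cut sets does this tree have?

Agitation branch fails [AND]: one cut set from each child combined → 1 × 1 × 1 = 1 cut set(s).
Vent system lost [OR]: union of children's cut sets → 3 cut set(s).
Cooling jacket lost [AND]: one cut set from each child combined → 1 × 3 = 3 cut set(s).
Temperature loop down [OR]: union of children's cut sets → 2 cut set(s).
Interlock chain fails [OR]: union of children's cut sets → 3 cut set(s).
Chemical batch overheats [AND]: one cut set from each child combined → 3 × 2 × 3 = 18 cut set(s).

18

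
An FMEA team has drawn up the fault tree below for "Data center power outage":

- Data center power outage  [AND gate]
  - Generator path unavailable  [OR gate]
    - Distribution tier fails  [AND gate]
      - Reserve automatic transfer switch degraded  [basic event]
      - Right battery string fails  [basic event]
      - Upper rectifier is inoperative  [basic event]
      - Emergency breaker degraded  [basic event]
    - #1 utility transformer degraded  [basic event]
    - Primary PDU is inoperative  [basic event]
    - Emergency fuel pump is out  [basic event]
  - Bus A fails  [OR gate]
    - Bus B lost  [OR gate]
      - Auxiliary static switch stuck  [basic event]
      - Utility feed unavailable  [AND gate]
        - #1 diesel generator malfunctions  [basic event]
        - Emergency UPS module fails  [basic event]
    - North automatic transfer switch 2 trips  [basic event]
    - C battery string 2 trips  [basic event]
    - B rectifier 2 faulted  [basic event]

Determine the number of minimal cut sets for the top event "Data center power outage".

Distribution tier fails [AND]: one cut set from each child combined → 1 × 1 × 1 × 1 = 1 cut set(s).
Generator path unavailable [OR]: union of children's cut sets → 4 cut set(s).
Utility feed unavailable [AND]: one cut set from each child combined → 1 × 1 = 1 cut set(s).
Bus B lost [OR]: union of children's cut sets → 2 cut set(s).
Bus A fails [OR]: union of children's cut sets → 5 cut set(s).
Data center power outage [AND]: one cut set from each child combined → 4 × 5 = 20 cut set(s).

20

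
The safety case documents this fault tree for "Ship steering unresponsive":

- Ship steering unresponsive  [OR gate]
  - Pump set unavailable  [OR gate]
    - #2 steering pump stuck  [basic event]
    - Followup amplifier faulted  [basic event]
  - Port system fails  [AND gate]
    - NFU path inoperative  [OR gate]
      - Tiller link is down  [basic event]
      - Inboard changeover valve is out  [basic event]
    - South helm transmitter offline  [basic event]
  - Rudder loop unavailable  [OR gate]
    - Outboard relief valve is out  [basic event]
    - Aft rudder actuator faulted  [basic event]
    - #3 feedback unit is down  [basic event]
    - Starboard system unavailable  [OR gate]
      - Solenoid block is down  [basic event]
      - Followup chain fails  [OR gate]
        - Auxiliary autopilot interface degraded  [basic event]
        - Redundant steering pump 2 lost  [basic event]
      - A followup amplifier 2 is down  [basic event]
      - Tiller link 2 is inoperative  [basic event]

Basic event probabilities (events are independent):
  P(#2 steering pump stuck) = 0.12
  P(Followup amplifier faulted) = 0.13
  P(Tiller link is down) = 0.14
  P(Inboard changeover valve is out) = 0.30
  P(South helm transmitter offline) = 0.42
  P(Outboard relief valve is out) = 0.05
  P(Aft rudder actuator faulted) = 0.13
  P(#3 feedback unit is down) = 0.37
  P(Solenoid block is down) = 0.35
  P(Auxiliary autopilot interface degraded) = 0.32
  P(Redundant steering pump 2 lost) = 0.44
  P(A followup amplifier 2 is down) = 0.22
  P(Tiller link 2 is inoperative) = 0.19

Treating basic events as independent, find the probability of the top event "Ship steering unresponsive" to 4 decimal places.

0.9481

P(Pump set unavailable) [OR] = 1 − (1−0.12) × (1−0.13) = 0.234400
P(NFU path inoperative) [OR] = 1 − (1−0.14) × (1−0.30) = 0.398000
P(Port system fails) [AND] = 0.398000 × 0.42 = 0.167160
P(Followup chain fails) [OR] = 1 − (1−0.32) × (1−0.44) = 0.619200
P(Starboard system unavailable) [OR] = 1 − (1−0.35) × (1−0.619200) × (1−0.22) × (1−0.19) = 0.843617
P(Rudder loop unavailable) [OR] = 1 − (1−0.05) × (1−0.13) × (1−0.37) × (1−0.843617) = 0.918572
P(Ship steering unresponsive) [OR] = 1 − (1−0.234400) × (1−0.167160) × (1−0.918572) = 0.948080
Rounded to 4 decimal places: P(Ship steering unresponsive) ≈ 0.9481.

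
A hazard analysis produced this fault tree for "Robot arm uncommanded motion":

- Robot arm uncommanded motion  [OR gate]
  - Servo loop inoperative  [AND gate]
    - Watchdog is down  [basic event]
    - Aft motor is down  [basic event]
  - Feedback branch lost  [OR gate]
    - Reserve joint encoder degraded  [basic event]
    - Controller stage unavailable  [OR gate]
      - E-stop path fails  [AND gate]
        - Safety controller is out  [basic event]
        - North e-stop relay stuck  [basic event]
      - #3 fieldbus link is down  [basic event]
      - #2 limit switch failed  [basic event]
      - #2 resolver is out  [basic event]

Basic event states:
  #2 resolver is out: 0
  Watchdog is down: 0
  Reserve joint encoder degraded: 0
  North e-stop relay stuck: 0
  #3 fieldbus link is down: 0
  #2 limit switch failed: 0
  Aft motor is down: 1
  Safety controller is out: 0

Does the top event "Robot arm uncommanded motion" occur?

No

Servo loop inoperative [AND]: Watchdog is down=not, Aft motor is down=occurs → not all inputs occur → does not occur.
E-stop path fails [AND]: Safety controller is out=not, North e-stop relay stuck=not → not all inputs occur → does not occur.
Controller stage unavailable [OR]: E-stop path fails=not, #3 fieldbus link is down=not, #2 limit switch failed=not, #2 resolver is out=not → no input occurs → does not occur.
Feedback branch lost [OR]: Reserve joint encoder degraded=not, Controller stage unavailable=not → no input occurs → does not occur.
Robot arm uncommanded motion [OR]: Servo loop inoperative=not, Feedback branch lost=not → no input occurs → does not occur.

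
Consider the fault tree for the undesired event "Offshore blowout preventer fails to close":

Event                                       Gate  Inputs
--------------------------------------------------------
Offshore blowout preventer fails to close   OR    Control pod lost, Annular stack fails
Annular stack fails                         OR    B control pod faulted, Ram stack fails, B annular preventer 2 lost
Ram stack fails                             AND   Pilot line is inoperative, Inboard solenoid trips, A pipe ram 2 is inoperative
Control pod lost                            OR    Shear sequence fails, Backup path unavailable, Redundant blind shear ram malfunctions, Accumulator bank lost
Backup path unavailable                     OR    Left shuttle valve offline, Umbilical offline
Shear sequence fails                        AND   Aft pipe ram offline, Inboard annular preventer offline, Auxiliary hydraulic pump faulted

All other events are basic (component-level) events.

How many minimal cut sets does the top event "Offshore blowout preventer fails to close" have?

Shear sequence fails [AND]: one cut set from each child combined → 1 × 1 × 1 = 1 cut set(s).
Backup path unavailable [OR]: union of children's cut sets → 2 cut set(s).
Control pod lost [OR]: union of children's cut sets → 5 cut set(s).
Ram stack fails [AND]: one cut set from each child combined → 1 × 1 × 1 = 1 cut set(s).
Annular stack fails [OR]: union of children's cut sets → 3 cut set(s).
Offshore blowout preventer fails to close [OR]: union of children's cut sets → 8 cut set(s).
Minimal cut sets: {Aft pipe ram offline, Auxiliary hydraulic pump faulted, Inboard annular preventer offline}; {Left shuttle valve offline}; {Umbilical offline}; {Redundant blind shear ram malfunctions}; {Accumulator bank lost}; {B control pod faulted}; {A pipe ram 2 is inoperative, Inboard solenoid trips, Pilot line is inoperative}; {B annular preventer 2 lost}.

8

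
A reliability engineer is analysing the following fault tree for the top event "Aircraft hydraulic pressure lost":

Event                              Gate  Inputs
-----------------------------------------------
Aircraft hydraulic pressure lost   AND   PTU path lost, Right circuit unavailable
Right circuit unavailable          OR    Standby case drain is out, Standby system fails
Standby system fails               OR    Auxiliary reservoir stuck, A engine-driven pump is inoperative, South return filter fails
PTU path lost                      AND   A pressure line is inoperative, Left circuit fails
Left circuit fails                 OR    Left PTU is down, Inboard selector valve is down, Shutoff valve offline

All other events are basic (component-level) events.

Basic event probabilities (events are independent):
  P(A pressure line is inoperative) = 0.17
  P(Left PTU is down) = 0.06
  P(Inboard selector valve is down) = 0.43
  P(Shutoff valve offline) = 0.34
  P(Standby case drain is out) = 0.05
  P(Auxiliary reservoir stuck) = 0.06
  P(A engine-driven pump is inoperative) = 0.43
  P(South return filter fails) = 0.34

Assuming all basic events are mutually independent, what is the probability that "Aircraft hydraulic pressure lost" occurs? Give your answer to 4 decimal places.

P(Left circuit fails) [OR] = 1 − (1−0.06) × (1−0.43) × (1−0.34) = 0.646372
P(PTU path lost) [AND] = 0.17 × 0.646372 = 0.109883
P(Standby system fails) [OR] = 1 − (1−0.06) × (1−0.43) × (1−0.34) = 0.646372
P(Right circuit unavailable) [OR] = 1 − (1−0.05) × (1−0.646372) = 0.664053
P(Aircraft hydraulic pressure lost) [AND] = 0.109883 × 0.664053 = 0.072968
Rounded to 4 decimal places: P(Aircraft hydraulic pressure lost) ≈ 0.0730.

0.0730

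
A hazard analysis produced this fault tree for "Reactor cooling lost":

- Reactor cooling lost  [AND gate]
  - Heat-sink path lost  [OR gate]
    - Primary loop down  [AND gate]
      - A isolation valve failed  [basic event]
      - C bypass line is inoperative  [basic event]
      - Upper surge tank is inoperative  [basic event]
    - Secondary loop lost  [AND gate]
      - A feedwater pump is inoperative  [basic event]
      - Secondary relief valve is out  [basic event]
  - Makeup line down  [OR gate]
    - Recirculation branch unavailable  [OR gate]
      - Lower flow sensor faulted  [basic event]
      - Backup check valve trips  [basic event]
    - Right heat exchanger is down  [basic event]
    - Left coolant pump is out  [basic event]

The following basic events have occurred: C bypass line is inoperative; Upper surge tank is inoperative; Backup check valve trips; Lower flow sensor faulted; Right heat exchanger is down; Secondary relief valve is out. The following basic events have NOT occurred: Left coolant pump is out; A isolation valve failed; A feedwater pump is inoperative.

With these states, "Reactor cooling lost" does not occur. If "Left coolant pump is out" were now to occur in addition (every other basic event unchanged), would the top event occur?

Counterfactual: set "Left coolant pump is out" to occurred.
Primary loop down [AND]: A isolation valve failed=not, C bypass line is inoperative=occurs, Upper surge tank is inoperative=occurs → not all inputs occur → does not occur.
Secondary loop lost [AND]: A feedwater pump is inoperative=not, Secondary relief valve is out=occurs → not all inputs occur → does not occur.
Heat-sink path lost [OR]: Primary loop down=not, Secondary loop lost=not → no input occurs → does not occur.
Recirculation branch unavailable [OR]: Lower flow sensor faulted=occurs, Backup check valve trips=occurs → at least one input occurs → occurs.
Makeup line down [OR]: Recirculation branch unavailable=occurs, Right heat exchanger is down=occurs, Left coolant pump is out=occurs → at least one input occurs → occurs.
Reactor cooling lost [AND]: Heat-sink path lost=not, Makeup line down=occurs → not all inputs occur → does not occur.

No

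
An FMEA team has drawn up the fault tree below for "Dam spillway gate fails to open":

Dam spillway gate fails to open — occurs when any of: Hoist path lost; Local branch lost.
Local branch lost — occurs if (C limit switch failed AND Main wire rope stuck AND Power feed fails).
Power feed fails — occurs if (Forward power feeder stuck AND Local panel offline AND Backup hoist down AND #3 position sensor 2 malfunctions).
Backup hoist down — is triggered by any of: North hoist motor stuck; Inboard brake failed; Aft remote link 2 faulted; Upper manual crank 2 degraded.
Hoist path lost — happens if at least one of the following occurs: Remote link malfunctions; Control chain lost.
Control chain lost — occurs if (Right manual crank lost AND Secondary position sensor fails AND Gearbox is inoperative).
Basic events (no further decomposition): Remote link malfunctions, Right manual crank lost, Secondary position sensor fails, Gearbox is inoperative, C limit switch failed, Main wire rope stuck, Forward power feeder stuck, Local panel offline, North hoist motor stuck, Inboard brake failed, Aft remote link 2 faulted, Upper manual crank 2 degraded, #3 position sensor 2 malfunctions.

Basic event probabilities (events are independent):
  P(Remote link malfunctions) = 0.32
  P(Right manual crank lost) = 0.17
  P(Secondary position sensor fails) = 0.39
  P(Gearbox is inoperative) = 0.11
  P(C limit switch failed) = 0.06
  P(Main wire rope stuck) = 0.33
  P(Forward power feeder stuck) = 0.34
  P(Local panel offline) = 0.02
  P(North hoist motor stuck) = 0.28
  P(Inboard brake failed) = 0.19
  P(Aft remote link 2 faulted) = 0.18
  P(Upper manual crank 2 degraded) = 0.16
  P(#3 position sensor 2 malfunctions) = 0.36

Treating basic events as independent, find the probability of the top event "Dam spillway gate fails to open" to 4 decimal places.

0.3250

P(Control chain lost) [AND] = 0.17 × 0.39 × 0.11 = 0.007293
P(Hoist path lost) [OR] = 1 − (1−0.32) × (1−0.007293) = 0.324959
P(Backup hoist down) [OR] = 1 − (1−0.28) × (1−0.19) × (1−0.18) × (1−0.16) = 0.598292
P(Power feed fails) [AND] = 0.34 × 0.02 × 0.598292 × 0.36 = 0.001465
P(Local branch lost) [AND] = 0.06 × 0.33 × 0.001465 = 0.000029
P(Dam spillway gate fails to open) [OR] = 1 − (1−0.324959) × (1−0.000029) = 0.324979
Rounded to 4 decimal places: P(Dam spillway gate fails to open) ≈ 0.3250.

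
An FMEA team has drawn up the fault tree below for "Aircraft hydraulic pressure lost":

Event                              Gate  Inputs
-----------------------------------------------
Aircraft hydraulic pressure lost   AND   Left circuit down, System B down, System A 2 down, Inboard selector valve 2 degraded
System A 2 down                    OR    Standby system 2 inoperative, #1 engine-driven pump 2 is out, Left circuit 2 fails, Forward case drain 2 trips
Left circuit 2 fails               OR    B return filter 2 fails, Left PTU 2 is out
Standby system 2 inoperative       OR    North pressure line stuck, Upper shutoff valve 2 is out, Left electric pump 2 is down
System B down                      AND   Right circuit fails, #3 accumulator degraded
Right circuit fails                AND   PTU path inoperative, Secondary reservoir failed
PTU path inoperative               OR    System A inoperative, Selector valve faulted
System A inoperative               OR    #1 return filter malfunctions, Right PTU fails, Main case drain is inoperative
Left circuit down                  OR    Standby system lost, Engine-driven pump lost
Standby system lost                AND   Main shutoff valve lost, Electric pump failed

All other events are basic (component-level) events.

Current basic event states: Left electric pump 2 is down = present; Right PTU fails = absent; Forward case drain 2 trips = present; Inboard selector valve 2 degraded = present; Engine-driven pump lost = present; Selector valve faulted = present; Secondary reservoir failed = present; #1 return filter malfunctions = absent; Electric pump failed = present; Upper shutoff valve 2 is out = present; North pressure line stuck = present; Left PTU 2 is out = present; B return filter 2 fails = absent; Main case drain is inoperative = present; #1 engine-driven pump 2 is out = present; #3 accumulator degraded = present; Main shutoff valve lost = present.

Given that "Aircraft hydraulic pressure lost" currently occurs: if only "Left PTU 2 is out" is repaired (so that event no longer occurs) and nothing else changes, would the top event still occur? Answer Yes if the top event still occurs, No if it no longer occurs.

Counterfactual: set "Left PTU 2 is out" to not occurred.
Standby system lost [AND]: Main shutoff valve lost=occurs, Electric pump failed=occurs → all inputs occur → occurs.
Left circuit down [OR]: Standby system lost=occurs, Engine-driven pump lost=occurs → at least one input occurs → occurs.
System A inoperative [OR]: #1 return filter malfunctions=not, Right PTU fails=not, Main case drain is inoperative=occurs → at least one input occurs → occurs.
PTU path inoperative [OR]: System A inoperative=occurs, Selector valve faulted=occurs → at least one input occurs → occurs.
Right circuit fails [AND]: PTU path inoperative=occurs, Secondary reservoir failed=occurs → all inputs occur → occurs.
System B down [AND]: Right circuit fails=occurs, #3 accumulator degraded=occurs → all inputs occur → occurs.
Standby system 2 inoperative [OR]: North pressure line stuck=occurs, Upper shutoff valve 2 is out=occurs, Left electric pump 2 is down=occurs → at least one input occurs → occurs.
Left circuit 2 fails [OR]: B return filter 2 fails=not, Left PTU 2 is out=not → no input occurs → does not occur.
System A 2 down [OR]: Standby system 2 inoperative=occurs, #1 engine-driven pump 2 is out=occurs, Left circuit 2 fails=not, Forward case drain 2 trips=occurs → at least one input occurs → occurs.
Aircraft hydraulic pressure lost [AND]: Left circuit down=occurs, System B down=occurs, System A 2 down=occurs, Inboard selector valve 2 degraded=occurs → all inputs occur → occurs.

Yes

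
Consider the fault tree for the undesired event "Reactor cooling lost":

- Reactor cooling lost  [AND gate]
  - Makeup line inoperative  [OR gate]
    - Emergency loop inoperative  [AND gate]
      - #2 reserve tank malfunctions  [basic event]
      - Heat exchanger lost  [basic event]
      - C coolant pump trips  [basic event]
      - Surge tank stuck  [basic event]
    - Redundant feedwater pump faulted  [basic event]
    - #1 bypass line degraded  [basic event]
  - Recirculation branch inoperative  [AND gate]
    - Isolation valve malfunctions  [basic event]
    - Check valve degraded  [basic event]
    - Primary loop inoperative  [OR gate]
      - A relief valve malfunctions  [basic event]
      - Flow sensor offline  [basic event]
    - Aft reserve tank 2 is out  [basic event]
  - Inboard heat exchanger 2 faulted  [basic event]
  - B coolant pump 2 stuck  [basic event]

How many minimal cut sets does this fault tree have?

Emergency loop inoperative [AND]: one cut set from each child combined → 1 × 1 × 1 × 1 = 1 cut set(s).
Makeup line inoperative [OR]: union of children's cut sets → 3 cut set(s).
Primary loop inoperative [OR]: union of children's cut sets → 2 cut set(s).
Recirculation branch inoperative [AND]: one cut set from each child combined → 1 × 1 × 2 × 1 = 2 cut set(s).
Reactor cooling lost [AND]: one cut set from each child combined → 3 × 2 × 1 × 1 = 6 cut set(s).
Minimal cut sets: {#2 reserve tank malfunctions, A relief valve malfunctions, Aft reserve tank 2 is out, B coolant pump 2 stuck, C coolant pump trips, Check valve degraded, Heat exchanger lost, Inboard heat exchanger 2 faulted, Isolation valve malfunctions, Surge tank stuck}; {#2 reserve tank malfunctions, Aft reserve tank 2 is out, B coolant pump 2 stuck, C coolant pump trips, Check valve degraded, Flow sensor offline, Heat exchanger lost, Inboard heat exchanger 2 faulted, Isolation valve malfunctions, Surge tank stuck}; {A relief valve malfunctions, Aft reserve tank 2 is out, B coolant pump 2 stuck, Check valve degraded, Inboard heat exchanger 2 faulted, Isolation valve malfunctions, Redundant feedwater pump faulted}; {Aft reserve tank 2 is out, B coolant pump 2 stuck, Check valve degraded, Flow sensor offline, Inboard heat exchanger 2 faulted, Isolation valve malfunctions, Redundant feedwater pump faulted}; {#1 bypass line degraded, A relief valve malfunctions, Aft reserve tank 2 is out, B coolant pump 2 stuck, Check valve degraded, Inboard heat exchanger 2 faulted, Isolation valve malfunctions}; {#1 bypass line degraded, Aft reserve tank 2 is out, B coolant pump 2 stuck, Check valve degraded, Flow sensor offline, Inboard heat exchanger 2 faulted, Isolation valve malfunctions}.

6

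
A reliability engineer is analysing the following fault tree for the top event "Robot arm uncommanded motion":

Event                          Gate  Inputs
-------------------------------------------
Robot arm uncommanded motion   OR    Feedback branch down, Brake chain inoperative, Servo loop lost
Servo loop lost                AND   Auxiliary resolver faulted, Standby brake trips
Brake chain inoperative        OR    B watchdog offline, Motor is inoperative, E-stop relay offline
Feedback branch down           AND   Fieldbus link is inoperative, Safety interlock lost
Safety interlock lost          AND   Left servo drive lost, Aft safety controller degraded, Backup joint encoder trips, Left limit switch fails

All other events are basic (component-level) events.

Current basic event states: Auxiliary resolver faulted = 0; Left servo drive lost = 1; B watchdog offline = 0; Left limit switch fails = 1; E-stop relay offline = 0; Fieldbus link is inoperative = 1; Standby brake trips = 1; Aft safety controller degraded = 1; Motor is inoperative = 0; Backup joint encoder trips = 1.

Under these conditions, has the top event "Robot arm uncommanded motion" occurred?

Safety interlock lost [AND]: Left servo drive lost=occurs, Aft safety controller degraded=occurs, Backup joint encoder trips=occurs, Left limit switch fails=occurs → all inputs occur → occurs.
Feedback branch down [AND]: Fieldbus link is inoperative=occurs, Safety interlock lost=occurs → all inputs occur → occurs.
Brake chain inoperative [OR]: B watchdog offline=not, Motor is inoperative=not, E-stop relay offline=not → no input occurs → does not occur.
Servo loop lost [AND]: Auxiliary resolver faulted=not, Standby brake trips=occurs → not all inputs occur → does not occur.
Robot arm uncommanded motion [OR]: Feedback branch down=occurs, Brake chain inoperative=not, Servo loop lost=not → at least one input occurs → occurs.

Yes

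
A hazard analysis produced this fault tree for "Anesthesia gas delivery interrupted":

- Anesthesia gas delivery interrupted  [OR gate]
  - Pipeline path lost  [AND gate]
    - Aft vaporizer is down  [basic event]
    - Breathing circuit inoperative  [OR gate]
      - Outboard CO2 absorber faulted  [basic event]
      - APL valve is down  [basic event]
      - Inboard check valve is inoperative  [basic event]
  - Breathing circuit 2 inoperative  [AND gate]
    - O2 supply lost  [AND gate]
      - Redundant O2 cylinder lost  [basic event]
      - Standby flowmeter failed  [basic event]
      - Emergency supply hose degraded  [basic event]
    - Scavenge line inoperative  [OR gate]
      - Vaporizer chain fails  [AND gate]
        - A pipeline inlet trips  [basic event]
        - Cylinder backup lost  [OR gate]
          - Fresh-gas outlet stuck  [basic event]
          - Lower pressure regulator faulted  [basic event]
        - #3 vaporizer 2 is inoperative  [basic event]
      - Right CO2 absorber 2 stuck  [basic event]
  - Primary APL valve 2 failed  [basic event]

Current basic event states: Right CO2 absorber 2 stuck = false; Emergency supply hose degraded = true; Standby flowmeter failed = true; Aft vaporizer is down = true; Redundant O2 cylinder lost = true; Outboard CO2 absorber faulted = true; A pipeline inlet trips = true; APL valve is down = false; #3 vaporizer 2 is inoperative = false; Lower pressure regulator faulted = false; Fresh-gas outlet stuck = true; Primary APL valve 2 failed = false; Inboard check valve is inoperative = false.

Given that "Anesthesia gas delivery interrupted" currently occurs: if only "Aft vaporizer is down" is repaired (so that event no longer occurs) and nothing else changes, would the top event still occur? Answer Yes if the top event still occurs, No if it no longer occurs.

Counterfactual: set "Aft vaporizer is down" to not occurred.
Breathing circuit inoperative [OR]: Outboard CO2 absorber faulted=occurs, APL valve is down=not, Inboard check valve is inoperative=not → at least one input occurs → occurs.
Pipeline path lost [AND]: Aft vaporizer is down=not, Breathing circuit inoperative=occurs → not all inputs occur → does not occur.
O2 supply lost [AND]: Redundant O2 cylinder lost=occurs, Standby flowmeter failed=occurs, Emergency supply hose degraded=occurs → all inputs occur → occurs.
Cylinder backup lost [OR]: Fresh-gas outlet stuck=occurs, Lower pressure regulator faulted=not → at least one input occurs → occurs.
Vaporizer chain fails [AND]: A pipeline inlet trips=occurs, Cylinder backup lost=occurs, #3 vaporizer 2 is inoperative=not → not all inputs occur → does not occur.
Scavenge line inoperative [OR]: Vaporizer chain fails=not, Right CO2 absorber 2 stuck=not → no input occurs → does not occur.
Breathing circuit 2 inoperative [AND]: O2 supply lost=occurs, Scavenge line inoperative=not → not all inputs occur → does not occur.
Anesthesia gas delivery interrupted [OR]: Pipeline path lost=not, Breathing circuit 2 inoperative=not, Primary APL valve 2 failed=not → no input occurs → does not occur.

No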